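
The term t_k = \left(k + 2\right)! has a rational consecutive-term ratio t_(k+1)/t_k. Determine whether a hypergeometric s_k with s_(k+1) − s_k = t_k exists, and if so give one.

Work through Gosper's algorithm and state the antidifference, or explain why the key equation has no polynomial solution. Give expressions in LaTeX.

none (Gosper's algorithm certifies no s_k)

Ratio r(k) = k + 3.
Take A(k)=k + 3, B(k)=1, C(k)=1.
Solve (k + 3)·f(k+1) − (1)·f(k) = 1.
Bound: deg f ≤ -1.
d = -1 < 0 ⇒ no nonzero polynomial f; not summable.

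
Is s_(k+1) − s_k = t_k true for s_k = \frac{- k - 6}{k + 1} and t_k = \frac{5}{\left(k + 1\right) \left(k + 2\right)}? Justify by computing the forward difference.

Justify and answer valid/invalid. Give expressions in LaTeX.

valid; difference matches t_k

s_(k+1) = (-k - 7)/(k + 2)
s_(k+1) − s_k = 5/(k**2 + 3*k + 2)
(s_(k+1) − s_k) − t_k = 0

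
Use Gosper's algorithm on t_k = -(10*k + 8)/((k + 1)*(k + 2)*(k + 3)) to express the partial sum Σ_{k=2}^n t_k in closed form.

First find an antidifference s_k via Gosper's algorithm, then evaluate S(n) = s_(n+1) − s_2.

S(n) = (-29*n**2 - 25*n + 54)/(12*(n**2 + 5*n + 6))

r(k) = (k + 1)*(5*k + 9)/((k + 4)*(5*k + 4)) after simplifying.
So A=k + 1 and B=k + 4, with C=k + 4/5.
Set up (k + 1)·f(k+1) − (k + 3)·f(k) − (k + 4/5) = 0.
From deg A=1, deg B=1, deg C=1: d=2.
A polynomial solution: f(k) = k*(9*k + 7)/20.
Then R = B(k−1)f/C = k*(k + 3)*(9*k + 7)/(4*(5*k + 4)), so s_k = R(k)·t_k = -k*(9*k + 7)/(2*(k + 1)*(k + 2)).
Δs = 2*(-5*k - 4)/(k**3 + 6*k**2 + 11*k + 6), as required.
Telescope: S(n) = s_(n+1) − s_(2) = (-9*n**2 - 25*n - 16)/(2*(n**2 + 5*n + 6)) − (-25/12) = (-29*n**2 - 25*n + 54)/(12*(n**2 + 5*n + 6)).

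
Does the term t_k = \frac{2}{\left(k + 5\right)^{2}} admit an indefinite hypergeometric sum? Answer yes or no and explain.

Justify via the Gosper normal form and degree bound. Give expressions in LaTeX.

Compute t_(k+1)/t_k: get (k + 5)**2/(k + 6)**2.
Normal form (A,B,C) = (k**2 + 10*k + 25, k**2 + 12*k + 36, 1).
Solve (k**2 + 10*k + 25)·f(k+1) − (k**2 + 10*k + 25)·f(k) = 1.
Bound: deg f ≤ 0.
f = c0 ⇒ A·f(k+1) − B(k−1)·f(k) − C = -1. The system {-1 = 0} is inconsistent; no antidifference.

No. Not Gosper-summable.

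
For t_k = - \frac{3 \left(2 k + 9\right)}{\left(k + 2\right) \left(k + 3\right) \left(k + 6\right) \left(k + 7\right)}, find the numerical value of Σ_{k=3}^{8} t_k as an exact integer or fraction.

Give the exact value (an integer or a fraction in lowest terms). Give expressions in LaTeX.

Σ = -8/165

The ratio is (k + 2)*(k + 6)*(2*k + 11)/((k + 4)*(k + 8)*(2*k + 9)).
Factor: A=k + 2; B=k + 8; C=k**3 + 27*k**2/2 + 121*k/2 + 90.
Solve (k + 2)·f(k+1) − (k + 7)·f(k) = k**3 + 27*k**2/2 + 121*k/2 + 90.
Bound: deg f ≤ 5.
Coefficient equations give f(k) = k*(k + 3)*(k + 4)*(k + 5)*(k + 8)/24.
Get s_k = R·t_k = k*(-k - 8)/(4*(k**2 + 8*k + 12)) with R(k) = B(k−1)f(k)/C(k) = k*(k + 3)*(k + 7)*(k + 8)/(12*(2*k + 9)).
Check: Δs_k = 3*(-2*k - 9)/(k**4 + 18*k**3 + 113*k**2 + 288*k + 252). ✓
Sum = s_(9) − s_(3); s_(9) = -51/220, s_(3) = -11/60 ⇒ -8/165.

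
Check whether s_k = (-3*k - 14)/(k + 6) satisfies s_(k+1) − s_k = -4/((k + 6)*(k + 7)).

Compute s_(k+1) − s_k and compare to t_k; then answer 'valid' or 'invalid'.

s_(k+1) = (-3*k - 17)/(k + 7)
s_(k+1) − s_k = -4/(k**2 + 13*k + 42)
(s_(k+1) − s_k) − t_k = 0

Valid: the claim telescopes to t_k.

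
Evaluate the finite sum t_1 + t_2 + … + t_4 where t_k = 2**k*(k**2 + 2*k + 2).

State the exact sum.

Σ = 602

The ratio is 2*(k**2 + 4*k + 5)/(k**2 + 2*k + 2).
Normal form (A,B,C) = (2, 1, k**2 + 2*k + 2).
Set up (2)·f(k+1) − (1)·f(k) − (k**2 + 2*k + 2) = 0.
d = 2 from the (0,0,2) case.
Solve for f: f(k) = k**2 - 2*k + 4 (degree 2 ≤ 2).
Certificate R = B(k−1)f/C = (k**2 - 2*k + 4)/(k**2 + 2*k + 2) gives s_k = 2**k*(k**2 - 2*k + 4).
s_(k+1) − s_k = 2**k*(k**2 + 2*k + 2) = t_k.
Evaluate s at k=5 and k=1: 608 and 6; difference 602.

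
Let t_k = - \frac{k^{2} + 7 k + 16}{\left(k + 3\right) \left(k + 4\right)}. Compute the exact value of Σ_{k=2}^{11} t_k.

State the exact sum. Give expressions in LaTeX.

Σ = -158/15

Step 1: r(k) = (k + 3)*(7*k + (k + 1)**2 + 23)/((k + 5)*(k**2 + 7*k + 16)).
Factor: A=k + 3; B=k + 5; C=k**2 + 7*k + 16.
Solve (k + 3)·f(k+1) − (k + 4)·f(k) = k**2 + 7*k + 16.
d = 2 from the (1,1,2) case.
Solve for f: f(k) = k*(3*k + 13)/3 (degree 2 ≤ 2).
Then R = B(k−1)f/C = k*(k + 4)*(3*k + 13)/(3*(k**2 + 7*k + 16)), so s_k = R(k)·t_k = k*(-3*k - 13)/(3*(k + 3)).
Δs = (-k**2 - 7*k - 16)/(k**2 + 7*k + 12), as required.
Σ_(k=2)^(11) t_k = s_(12) − s_(2) = -196/15 − (-38/15) = -158/15.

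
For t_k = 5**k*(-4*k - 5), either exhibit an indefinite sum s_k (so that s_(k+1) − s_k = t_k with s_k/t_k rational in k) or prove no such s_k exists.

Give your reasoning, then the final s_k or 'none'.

s_k = -5**k*k

The ratio is 5*(4*k + 9)/(4*k + 5).
Gosper form: A/B · C(k+1)/C(k) with A=5, B=1, C=k + 5/4.
Key eq: (5)·f(k+1) = (1)·f(k) + (k + 5/4).
From deg A=0, deg B=0, deg C=1: d=1.
Coefficient equations give f(k) = k/4.
So s_k = (B(k−1)f/C)·t_k = (k/(4*k + 5))·t_k = -5**k*k.
Verify: 5**k*(-4*k - 5) matches t_k.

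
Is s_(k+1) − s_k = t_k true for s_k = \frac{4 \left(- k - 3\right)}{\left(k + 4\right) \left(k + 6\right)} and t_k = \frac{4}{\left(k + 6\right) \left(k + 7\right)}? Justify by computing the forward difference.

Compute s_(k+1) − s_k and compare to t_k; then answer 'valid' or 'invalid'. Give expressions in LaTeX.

Invalid: residual \frac{4 \left(- 2 k - 11\right)}{k^{4} + 22 k^{3} + 179 k^{2} + 638 k + 840} ≠ 0.

s_(k+1) = 4*(-k - 4)/((k + 5)*(k + 7))
s_(k+1) − s_k = 4*(k**2 + 7*k + 9)/(k**4 + 22*k**3 + 179*k**2 + 638*k + 840)
(s_(k+1) − s_k) − t_k = 4*(-2*k - 11)/(k**4 + 22*k**3 + 179*k**2 + 638*k + 840)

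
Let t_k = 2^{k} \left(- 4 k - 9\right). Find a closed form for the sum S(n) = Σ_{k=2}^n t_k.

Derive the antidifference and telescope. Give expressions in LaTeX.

S(n) = - 8 \cdot 2^{n} n - 10 \cdot 2^{n} + 36

t_(k+1)/t_k = 2*(4*k + 13)/(4*k + 9).
Normal form (A,B,C) = (2, 1, k + 9/4).
f must satisfy (2)·f(k+1) − (1)·f(k) = k + 9/4.
From deg A=0, deg B=0, deg C=1: d=1.
Match coefficients ⇒ f(k) = (4*k + 1)/4.
Then R = B(k−1)f/C = (4*k + 1)/(4*k + 9), so s_k = R(k)·t_k = 2**k*(-4*k - 1).
s_(k+1) − s_k = 2**k*(-4*k - 9) = t_k.
Evaluate: s_(n+1) = 2**(n + 1)*(-4*n - 5); subtract s_(2) = -36 ⇒ S(n) = -8*2**n*n - 10*2**n + 36.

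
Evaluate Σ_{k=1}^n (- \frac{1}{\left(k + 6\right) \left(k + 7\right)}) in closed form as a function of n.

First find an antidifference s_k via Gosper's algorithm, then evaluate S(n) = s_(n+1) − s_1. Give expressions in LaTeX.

t_(k+1)/t_k = (k + 6)/(k + 8).
Normal form (A,B,C) = (k + 6, k + 8, 1).
Set up (k + 6)·f(k+1) − (k + 7)·f(k) − (1) = 0.
From deg A=1, deg B=1, deg C=0: d=1.
Solving with deg f ≤ 1: f(k) = k/6.
Certificate R = B(k−1)f/C = k*(k + 7)/6 gives s_k = -k/(6*k + 36).
s_(k+1) − s_k = -1/(k**2 + 13*k + 42) = t_k.
Telescope: S(n) = s_(n+1) − s_(1) = (-n - 1)/(6*(n + 7)) − (-1/42) = -n/(7*n + 49).

S(n) = - \frac{n}{7 n + 49}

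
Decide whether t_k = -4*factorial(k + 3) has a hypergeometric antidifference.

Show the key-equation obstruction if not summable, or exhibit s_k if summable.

Step 1: r(k) = k + 4.
Take A(k)=k + 4, B(k)=1, C(k)=1.
Set up (k + 4)·f(k+1) − (1)·f(k) − (1) = 0.
Degrees (1,0,0) ⇒ d ≤ -1.
d = -1 < 0 ⇒ no nonzero polynomial f; not summable.

No — key equation has no polynomial f.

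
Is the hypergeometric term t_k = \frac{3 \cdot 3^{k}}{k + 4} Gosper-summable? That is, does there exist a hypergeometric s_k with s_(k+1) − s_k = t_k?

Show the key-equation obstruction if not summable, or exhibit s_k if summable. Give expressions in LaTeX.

t_(k+1)/t_k = 3*(k + 4)/(k + 5).
Gosper form: A/B · C(k+1)/C(k) with A=3*k + 12, B=k + 5, C=1.
Key eq: (3*k + 12)·f(k+1) = (k + 4)·f(k) + (1).
Bound: deg f ≤ -1.
Negative degree bound (-1): no f exists, t_k not Gosper-summable.

No. Not Gosper-summable.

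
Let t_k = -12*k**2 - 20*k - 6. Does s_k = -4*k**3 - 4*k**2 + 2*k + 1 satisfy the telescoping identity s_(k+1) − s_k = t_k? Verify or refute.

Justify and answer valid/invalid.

s_(k+1) = -4*k**3 - 16*k**2 - 18*k - 5
s_(k+1) − s_k = -12*k**2 - 20*k - 6
(s_(k+1) − s_k) − t_k = 0

Valid: the claim telescopes to t_k.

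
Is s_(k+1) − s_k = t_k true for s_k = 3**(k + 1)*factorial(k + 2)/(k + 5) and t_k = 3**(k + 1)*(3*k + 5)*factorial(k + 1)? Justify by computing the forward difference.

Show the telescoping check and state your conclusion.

s_(k+1) = 3**(k + 2)*factorial(k + 3)/(k + 6)
s_(k+1) − s_k = 3**(k + 1)*(3*k**2 + 23*k + 39)*factorial(k + 2)/((k + 5)*(k + 6))
(s_(k+1) − s_k) − t_k = -3**(k + 2)*(3*k**2 + 20*k + 24)*factorial(k + 1)/((k + 5)*(k + 6))

Invalid: residual -3**(k + 2)*(3*k**2 + 20*k + 24)*factorial(k + 1)/((k + 5)*(k + 6)) ≠ 0.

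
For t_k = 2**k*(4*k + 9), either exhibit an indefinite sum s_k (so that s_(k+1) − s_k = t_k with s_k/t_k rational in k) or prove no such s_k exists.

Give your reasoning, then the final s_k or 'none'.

Step 1: r(k) = 2*(4*k + 13)/(4*k + 9).
A = 2, B = 1, C = k + 9/4.
f must satisfy (2)·f(k+1) − (1)·f(k) = k + 9/4.
deg f ≤ 1 (via 0,0,1).
A polynomial solution: f(k) = (4*k + 1)/4.
Then R = B(k−1)f/C = (4*k + 1)/(4*k + 9), so s_k = R(k)·t_k = 2**k*(4*k + 1).
Verify: 2**k*(4*k + 9) matches t_k.

s_k = 2**k*(4*k + 1)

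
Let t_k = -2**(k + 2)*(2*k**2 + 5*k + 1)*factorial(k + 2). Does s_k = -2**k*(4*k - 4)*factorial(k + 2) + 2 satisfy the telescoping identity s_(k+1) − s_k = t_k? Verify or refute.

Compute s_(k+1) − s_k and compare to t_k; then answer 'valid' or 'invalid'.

s_(k+1) = -4*2**(k + 1)*k*factorial(k + 3) + 2
s_(k+1) − s_k = -2**(k + 2)*(2*k**2 + 5*k + 1)*factorial(k + 2)
(s_(k+1) − s_k) − t_k = 0

Valid: the claim telescopes to t_k.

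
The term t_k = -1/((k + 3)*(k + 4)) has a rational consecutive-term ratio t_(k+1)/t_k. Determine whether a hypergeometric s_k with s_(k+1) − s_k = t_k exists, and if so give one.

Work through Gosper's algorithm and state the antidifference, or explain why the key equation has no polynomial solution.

t_(k+1)/t_k = (k + 3)/(k + 5).
A = k + 3, B = k + 5, C = 1.
Need (k + 3)·f(k+1) − (k + 4)·f(k) = 1.
Degrees (1,1,0) ⇒ d ≤ 1.
Solving with deg f ≤ 1: f(k) = k/3.
R(k) = B(k−1)·f(k)/C(k) = k*(k + 4)/3; s_k = R·t_k = -k/(3*k + 9).
Check: Δs_k = -1/(k**2 + 7*k + 12). ✓

s_k = -k/(3*k + 9)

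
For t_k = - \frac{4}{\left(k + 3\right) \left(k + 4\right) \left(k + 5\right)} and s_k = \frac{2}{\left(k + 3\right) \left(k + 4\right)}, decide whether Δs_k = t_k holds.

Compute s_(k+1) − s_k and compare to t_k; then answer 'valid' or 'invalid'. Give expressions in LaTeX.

s_(k+1) = 2/((k + 4)*(k + 5))
s_(k+1) − s_k = -4/(k**3 + 12*k**2 + 47*k + 60)
(s_(k+1) − s_k) − t_k = 0

valid (s_(k+1) − s_k reduces to t_k)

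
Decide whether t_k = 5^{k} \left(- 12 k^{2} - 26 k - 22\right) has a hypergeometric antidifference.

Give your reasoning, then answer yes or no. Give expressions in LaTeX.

Yes. s_k = 5^{k} \left(- 3 k^{2} + k - 3\right).

t_(k+1)/t_k = 5*(6*k**2 + 25*k + 30)/(6*k**2 + 13*k + 11).
A = 5, B = 1, C = k**2 + 13*k/6 + 11/6.
Solve (5)·f(k+1) − (1)·f(k) = k**2 + 13*k/6 + 11/6.
Degrees (0,0,2) ⇒ d ≤ 2.
A polynomial solution: f(k) = (3*k**2 - k + 3)/12.
Then R = B(k−1)f/C = (3*k**2 - k + 3)/(2*(6*k**2 + 13*k + 11)), so s_k = R(k)·t_k = 5**k*(-3*k**2 + k - 3).
Δs = 5**k*(-12*k**2 - 26*k - 22), as required.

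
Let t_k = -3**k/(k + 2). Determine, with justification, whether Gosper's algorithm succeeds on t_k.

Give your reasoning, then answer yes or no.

No; the degree bound rules out any f.

Step 1: r(k) = 3*(k + 2)/(k + 3).
Gosper form: A/B · C(k+1)/C(k) with A=3*k + 6, B=k + 3, C=1.
Set up (3*k + 6)·f(k+1) − (k + 2)·f(k) − (1) = 0.
d = -1 from the (1,1,0) case.
Negative degree bound (-1): no f exists, t_k not Gosper-summable.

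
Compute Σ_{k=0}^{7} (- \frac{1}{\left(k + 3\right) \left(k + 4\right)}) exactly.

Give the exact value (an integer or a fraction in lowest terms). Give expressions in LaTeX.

t_(k+1)/t_k = (k + 3)/(k + 5).
Gosper form: A/B · C(k+1)/C(k) with A=k + 3, B=k + 5, C=1.
Set up (k + 3)·f(k+1) − (k + 4)·f(k) − (1) = 0.
From deg A=1, deg B=1, deg C=0: d=1.
Solving with deg f ≤ 1: f(k) = k/3.
Certificate R = B(k−1)f/C = k*(k + 4)/3 gives s_k = -k/(3*k + 9).
Check: Δs_k = -1/(k**2 + 7*k + 12). ✓
Telescoping: Σ = s_(8) − s_(0) = -8/33 − (0) = -8/33.

Σ = -8/33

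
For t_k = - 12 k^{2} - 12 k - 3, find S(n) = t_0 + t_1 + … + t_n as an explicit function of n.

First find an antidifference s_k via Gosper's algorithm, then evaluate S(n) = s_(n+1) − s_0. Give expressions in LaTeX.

t_(k+1)/t_k = (4*k**2 + 12*k + 9)/(4*k**2 + 4*k + 1).
A = 1, B = 1, C = k**2 + k + 1/4.
Key eq: (1)·f(k+1) = (1)·f(k) + (k**2 + k + 1/4).
Bound: deg f ≤ 3.
Solving with deg f ≤ 3: f(k) = k*(2*k - 1)*(2*k + 1)/12.
R(k) = B(k−1)·f(k)/C(k) = k*(2*k - 1)/(3*(2*k + 1)); s_k = R·t_k = -4*k**3 + k.
Check: Δs_k = -12*k**2 - 12*k - 3. ✓
Telescope: S(n) = s_(n+1) − s_(0) = -4*n**3 - 12*n**2 - 11*n - 3 − (0) = -4*n**3 - 12*n**2 - 11*n - 3.

S(n) = - 4 n^{3} - 12 n^{2} - 11 n - 3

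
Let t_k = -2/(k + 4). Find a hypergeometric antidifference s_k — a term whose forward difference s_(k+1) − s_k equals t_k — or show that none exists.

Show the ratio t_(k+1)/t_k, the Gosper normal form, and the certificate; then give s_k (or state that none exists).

r(k) = (k + 4)/(k + 5) after simplifying.
Gosper form: A/B · C(k+1)/C(k) with A=k + 4, B=k + 5, C=1.
Solve (k + 4)·f(k+1) − (k + 4)·f(k) = 1.
deg f ≤ 0 (via 1,1,0).
Generic f = c0 gives residual -1; -1 = 0 cannot hold, so t_k is not Gosper-summable.

not Gosper-summable; s_k does not exist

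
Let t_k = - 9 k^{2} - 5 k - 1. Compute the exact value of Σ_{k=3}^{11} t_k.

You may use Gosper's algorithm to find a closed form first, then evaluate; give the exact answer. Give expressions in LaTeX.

Σ = -4833

The ratio is (9*k**2 + 23*k + 15)/(9*k**2 + 5*k + 1).
Take A(k)=1, B(k)=1, C(k)=k**2 + 5*k/9 + 1/9.
Solve (1)·f(k+1) − (1)·f(k) = k**2 + 5*k/9 + 1/9.
d = 3 from the (0,0,2) case.
Solve for f: f(k) = k**2*(3*k - 2)/9 (degree 3 ≤ 3).
Get s_k = R·t_k = k**2*(2 - 3*k) with R(k) = B(k−1)f(k)/C(k) = k**2*(3*k - 2)/(9*k**2 + 5*k + 1).
s_(k+1) − s_k = -9*k**2 - 5*k - 1 = t_k.
Telescoping: Σ = s_(12) − s_(3) = -4896 − (-63) = -4833.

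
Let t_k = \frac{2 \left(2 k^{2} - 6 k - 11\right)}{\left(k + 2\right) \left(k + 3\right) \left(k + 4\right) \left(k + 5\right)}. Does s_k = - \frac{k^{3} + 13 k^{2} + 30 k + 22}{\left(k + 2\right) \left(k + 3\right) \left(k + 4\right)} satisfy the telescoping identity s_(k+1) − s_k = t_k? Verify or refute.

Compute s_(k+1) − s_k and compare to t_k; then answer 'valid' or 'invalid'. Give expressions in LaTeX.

Valid: the claim telescopes to t_k.

s_(k+1) = (-30*k - (k + 1)**3 - 13*(k + 1)**2 - 52)/((k + 3)*(k + 4)*(k + 5))
s_(k+1) − s_k = 2*(2*k**2 - 6*k - 11)/(k**4 + 14*k**3 + 71*k**2 + 154*k + 120)
(s_(k+1) − s_k) − t_k = 0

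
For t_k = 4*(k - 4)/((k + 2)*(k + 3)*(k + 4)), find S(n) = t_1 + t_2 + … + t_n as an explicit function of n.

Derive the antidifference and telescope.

S(n) = -4*n/(n**2 + 7*n + 12)

The ratio is (k - 3)*(k + 2)/((k - 4)*(k + 5)).
A = k + 2, B = k + 5, C = k - 4.
Need (k + 2)·f(k+1) − (k + 4)·f(k) = k - 4.
Bound: deg f ≤ 2.
Match coefficients ⇒ f(k) = -k*(k + 11)/6.
Then R = B(k−1)f/C = -k*(k + 4)*(k + 11)/(6*(k - 4)), so s_k = R(k)·t_k = 2*k*(-k - 11)/(3*(k + 2)*(k + 3)).
Verify: 4*(k - 4)/(k**3 + 9*k**2 + 26*k + 24) matches t_k.
Evaluate: s_(n+1) = 2*(-n**2 - 13*n - 12)/(3*(n**2 + 7*n + 12)); subtract s_(1) = -2/3 ⇒ S(n) = -4*n/(n**2 + 7*n + 12).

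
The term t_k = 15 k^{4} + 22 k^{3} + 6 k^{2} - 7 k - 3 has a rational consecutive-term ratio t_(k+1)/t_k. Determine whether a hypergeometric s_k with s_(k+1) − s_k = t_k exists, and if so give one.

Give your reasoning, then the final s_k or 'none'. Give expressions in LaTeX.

s_k = k \left(3 k^{4} - 2 k^{3} - 4 k^{2} - k + 1\right)

Step 1: r(k) = (15*k**4 + 82*k**3 + 162*k**2 + 131*k + 33)/(15*k**4 + 22*k**3 + 6*k**2 - 7*k - 3).
Gosper form: A/B · C(k+1)/C(k) with A=1, B=1, C=k**4 + 22*k**3/15 + 2*k**2/5 - 7*k/15 - 1/5.
Solve (1)·f(k+1) − (1)·f(k) = k**4 + 22*k**3/15 + 2*k**2/5 - 7*k/15 - 1/5.
deg f ≤ 5 (via 0,0,4).
Match coefficients ⇒ f(k) = k*(3*k**4 - 2*k**3 - 4*k**2 - k + 1)/15.
R(k) = B(k−1)·f(k)/C(k) = k*(3*k**4 - 2*k**3 - 4*k**2 - k + 1)/(15*k**4 + 22*k**3 + 6*k**2 - 7*k - 3); s_k = R·t_k = k*(3*k**4 - 2*k**3 - 4*k**2 - k + 1).
Verify: 15*k**4 + 22*k**3 + 6*k**2 - 7*k - 3 matches t_k.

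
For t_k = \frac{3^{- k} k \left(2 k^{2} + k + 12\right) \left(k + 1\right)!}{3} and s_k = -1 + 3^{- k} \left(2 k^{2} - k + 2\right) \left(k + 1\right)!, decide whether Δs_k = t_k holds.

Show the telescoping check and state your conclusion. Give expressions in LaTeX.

Valid — Δs_k = t_k.

s_(k+1) = 3**(-k - 1)*(-k + 2*(k + 1)**2 + 1)*factorial(k + 2) - 1
s_(k+1) − s_k = k*(2*k**2 + k + 12)*factorial(k + 1)/(3*3**k)
(s_(k+1) − s_k) − t_k = 0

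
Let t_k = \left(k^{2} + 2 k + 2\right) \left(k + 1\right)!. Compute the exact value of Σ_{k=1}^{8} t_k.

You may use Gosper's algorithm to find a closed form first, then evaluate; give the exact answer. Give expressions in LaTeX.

Compute t_(k+1)/t_k: get (k + 2)*(2*k + (k + 1)**2 + 4)/(k**2 + 2*k + 2).
So A=k + 2 and B=1, with C=k**2 + 2*k + 2.
f must satisfy (k + 2)·f(k+1) − (1)·f(k) = k**2 + 2*k + 2.
Degrees (1,0,2) ⇒ d ≤ 1.
Match coefficients ⇒ f(k) = k.
Get s_k = R·t_k = k*factorial(k + 1) with R(k) = B(k−1)f(k)/C(k) = k/(k**2 + 2*k + 2).
Δs = (k**2 + 2*k + 2)*factorial(k + 1), as required.
Σ_(k=1)^(8) t_k = s_(9) − s_(1) = 32659200 − (2) = 32659198.

Σ = 32659198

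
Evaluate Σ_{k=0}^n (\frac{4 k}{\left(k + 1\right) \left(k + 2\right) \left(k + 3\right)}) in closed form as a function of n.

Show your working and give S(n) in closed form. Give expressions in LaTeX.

r(k) = (k + 1)**2/(k*(k + 4)) after simplifying.
A = k + 1, B = k + 4, C = k.
Set up (k + 1)·f(k+1) − (k + 3)·f(k) − (k) = 0.
deg f ≤ 2 (via 1,1,1).
A polynomial solution: f(k) = k*(k - 1)/4.
Get s_k = R·t_k = k*(k - 1)/((k + 1)*(k + 2)) with R(k) = B(k−1)f(k)/C(k) = (k - 1)*(k + 3)/4.
s_(k+1) − s_k = 4*k/(k**3 + 6*k**2 + 11*k + 6) = t_k.
Evaluate: s_(n+1) = n*(n + 1)/(n**2 + 5*n + 6); subtract s_(0) = 0 ⇒ S(n) = n*(n + 1)/(n**2 + 5*n + 6).

S(n) = \frac{n \left(n + 1\right)}{n^{2} + 5 n + 6}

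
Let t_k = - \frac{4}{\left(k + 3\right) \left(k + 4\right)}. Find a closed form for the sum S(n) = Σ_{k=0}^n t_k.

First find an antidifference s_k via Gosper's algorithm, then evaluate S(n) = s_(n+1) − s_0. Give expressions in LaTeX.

t_(k+1)/t_k = (k + 3)/(k + 5).
Normal form (A,B,C) = (k + 3, k + 5, 1).
f must satisfy (k + 3)·f(k+1) − (k + 4)·f(k) = 1.
Degrees (1,1,0) ⇒ d ≤ 1.
Solving with deg f ≤ 1: f(k) = k/3.
Get s_k = R·t_k = -4*k/(3*k + 9) with R(k) = B(k−1)f(k)/C(k) = k*(k + 4)/3.
Verify: -4/(k**2 + 7*k + 12) matches t_k.
Σ_(k=0)^n t_k = s_(n+1) − s_(0) = (4*(-n - 1)/(3*(n + 4))) − (0), i.e. 4*(-n - 1)/(3*(n + 4)).

S(n) = \frac{4 \left(- n - 1\right)}{3 \left(n + 4\right)}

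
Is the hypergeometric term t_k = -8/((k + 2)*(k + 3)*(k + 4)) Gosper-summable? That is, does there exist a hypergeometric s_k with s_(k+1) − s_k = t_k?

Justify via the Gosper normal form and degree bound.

Ratio r(k) = (k + 2)/(k + 5).
Gosper form: A/B · C(k+1)/C(k) with A=k + 2, B=k + 5, C=1.
f must satisfy (k + 2)·f(k+1) − (k + 4)·f(k) = 1.
Degrees (1,1,0) ⇒ d ≤ 2.
Solve for f: f(k) = k*(k + 5)/12 (degree 2 ≤ 2).
So s_k = (B(k−1)f/C)·t_k = (k*(k + 4)*(k + 5)/12)·t_k = 2*k*(-k - 5)/(3*(k + 2)*(k + 3)).
Δs = -8/(k**3 + 9*k**2 + 26*k + 24), as required.

Yes. s_k = 2*k*(-k - 5)/(3*(k + 2)*(k + 3)).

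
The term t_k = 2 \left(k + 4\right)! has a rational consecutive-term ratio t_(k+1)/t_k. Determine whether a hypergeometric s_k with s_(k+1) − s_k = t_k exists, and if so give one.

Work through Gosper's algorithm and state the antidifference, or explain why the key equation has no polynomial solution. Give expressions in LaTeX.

not Gosper-summable; s_k does not exist

Ratio r(k) = k + 5.
A = k + 5, B = 1, C = 1.
Need (k + 5)·f(k+1) − (1)·f(k) = 1.
d = -1 from the (1,0,0) case.
Bound -1 < 0, so the key equation has no polynomial solution.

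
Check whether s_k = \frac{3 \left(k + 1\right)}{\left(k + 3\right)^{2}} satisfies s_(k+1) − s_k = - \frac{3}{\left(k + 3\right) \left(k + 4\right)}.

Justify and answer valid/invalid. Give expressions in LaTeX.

Invalid: residual \frac{6 \left(2 k + 7\right)}{k^{4} + 14 k^{3} + 73 k^{2} + 168 k + 144} ≠ 0.

s_(k+1) = 3*(k + 2)/(k + 4)**2
s_(k+1) − s_k = 3*(-k**2 - 3*k + 2)/(k**4 + 14*k**3 + 73*k**2 + 168*k + 144)
(s_(k+1) − s_k) − t_k = 6*(2*k + 7)/(k**4 + 14*k**3 + 73*k**2 + 168*k + 144)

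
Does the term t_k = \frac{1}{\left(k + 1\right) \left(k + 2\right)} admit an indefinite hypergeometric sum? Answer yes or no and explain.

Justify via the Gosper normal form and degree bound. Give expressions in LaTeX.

The ratio is (k + 1)/(k + 3).
Normal form (A,B,C) = (k + 1, k + 3, 1).
f must satisfy (k + 1)·f(k+1) − (k + 2)·f(k) = 1.
Bound: deg f ≤ 1.
A polynomial solution: f(k) = k.
Certificate R = B(k−1)f/C = k*(k + 2) gives s_k = k/(k + 1).
Δs = 1/(k**2 + 3*k + 2), as required.

Yes. s_k = \frac{k}{k + 1}.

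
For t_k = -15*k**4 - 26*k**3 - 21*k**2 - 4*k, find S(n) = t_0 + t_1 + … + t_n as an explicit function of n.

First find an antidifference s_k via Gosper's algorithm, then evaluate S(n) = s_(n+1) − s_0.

S(n) = n*(-3*n**4 - 14*n**3 - 25*n**2 - 19*n - 5)

Step 1: r(k) = (15*k**4 + 86*k**3 + 189*k**2 + 184*k + 66)/(k*(15*k**3 + 26*k**2 + 21*k + 4)).
Normal form (A,B,C) = (1, 1, k**4 + 26*k**3/15 + 7*k**2/5 + 4*k/15).
Need (1)·f(k+1) − (1)·f(k) = k**4 + 26*k**3/15 + 7*k**2/5 + 4*k/15.
From deg A=0, deg B=0, deg C=4: d=5.
A polynomial solution: f(k) = k*(k - 1)*(3*k**3 + 2*k**2 + k - 1)/15.
So s_k = (B(k−1)f/C)·t_k = ((k - 1)*(3*k**3 + 2*k**2 + k - 1)/(15*k**3 + 26*k**2 + 21*k + 4))·t_k = k*(-3*k**4 + k**3 + k**2 + 2*k - 1).
Verify: k*(-15*k**3 - 26*k**2 - 21*k - 4) matches t_k.
Telescope: S(n) = s_(n+1) − s_(0) = n*(-3*n**4 - 14*n**3 - 25*n**2 - 19*n - 5) − (0) = n*(-3*n**4 - 14*n**3 - 25*n**2 - 19*n - 5).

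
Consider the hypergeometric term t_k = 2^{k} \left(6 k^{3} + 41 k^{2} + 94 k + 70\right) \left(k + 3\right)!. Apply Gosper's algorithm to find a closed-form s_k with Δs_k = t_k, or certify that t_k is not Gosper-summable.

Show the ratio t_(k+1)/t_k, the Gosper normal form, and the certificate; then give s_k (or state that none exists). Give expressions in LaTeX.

s_k = 2^{k} \left(3 k^{2} + 4 k + 2\right) \left(k + 3\right)!

The ratio is 2*(6*k**4 + 83*k**3 + 430*k**2 + 987*k + 844)/(6*k**3 + 41*k**2 + 94*k + 70).
So A=2*k + 8 and B=1, with C=k**3 + 41*k**2/6 + 47*k/3 + 35/3.
Set up (2*k + 8)·f(k+1) − (1)·f(k) − (k**3 + 41*k**2/6 + 47*k/3 + 35/3) = 0.
d = 2 from the (1,0,3) case.
A polynomial solution: f(k) = (3*k**2 + 4*k + 2)/6.
R(k) = B(k−1)·f(k)/C(k) = (3*k**2 + 4*k + 2)/(6*k**3 + 41*k**2 + 94*k + 70); s_k = R·t_k = 2**k*(3*k**2 + 4*k + 2)*factorial(k + 3).
s_(k+1) − s_k = 2**k*(6*k**3 + 41*k**2 + 94*k + 70)*factorial(k + 3) = t_k.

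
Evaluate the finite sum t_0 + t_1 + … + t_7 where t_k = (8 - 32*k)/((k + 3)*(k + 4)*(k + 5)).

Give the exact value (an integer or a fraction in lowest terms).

Σ = -46/33

Step 1: r(k) = (k + 3)*(4*k + 3)/((k + 6)*(4*k - 1)).
Take A(k)=k + 3, B(k)=k + 6, C(k)=k - 1/4.
f must satisfy (k + 3)·f(k+1) − (k + 5)·f(k) = k - 1/4.
deg f ≤ 2 (via 1,1,1).
Coefficient equations give f(k) = k*(11*k - 19)/96.
R(k) = B(k−1)·f(k)/C(k) = k*(k + 5)*(11*k - 19)/(24*(4*k - 1)); s_k = R·t_k = -k*(11*k - 19)/(3*(k + 3)*(k + 4)).
s_(k+1) − s_k = 8*(1 - 4*k)/(k**3 + 12*k**2 + 47*k + 60) = t_k.
Σ_(k=0)^(7) t_k = s_(8) − s_(0) = -46/33 − (0) = -46/33.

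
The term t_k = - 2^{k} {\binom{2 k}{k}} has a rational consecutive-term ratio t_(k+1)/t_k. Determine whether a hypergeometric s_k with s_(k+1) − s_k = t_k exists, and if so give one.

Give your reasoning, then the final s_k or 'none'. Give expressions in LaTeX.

The ratio is 4*(2*k + 1)/(k + 1).
Factor: A=8*k + 4; B=k + 1; C=1.
Need (8*k + 4)·f(k+1) − (k)·f(k) = 1.
Degrees (1,1,0) ⇒ d ≤ -1.
deg f ≤ -1 is impossible — no certificate.

none — t_k is not Gosper-summable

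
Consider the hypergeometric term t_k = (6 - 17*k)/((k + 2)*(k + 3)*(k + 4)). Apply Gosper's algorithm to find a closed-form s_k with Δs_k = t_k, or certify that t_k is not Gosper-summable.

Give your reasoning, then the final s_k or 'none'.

The ratio is (k + 2)*(17*k + 11)/((k + 5)*(17*k - 6)).
So A=k + 2 and B=k + 5, with C=k - 6/17.
Key eq: (k + 2)·f(k+1) = (k + 4)·f(k) + (k - 6/17).
deg f ≤ 2 (via 1,1,1).
Coefficient equations give f(k) = k*(7*k - 16)/51.
Then R = B(k−1)f/C = k*(k + 4)*(7*k - 16)/(3*(17*k - 6)), so s_k = R(k)·t_k = k*(16 - 7*k)/(3*(k + 2)*(k + 3)).
s_(k+1) − s_k = (6 - 17*k)/(k**3 + 9*k**2 + 26*k + 24) = t_k.

s_k = k*(16 - 7*k)/(3*(k + 2)*(k + 3))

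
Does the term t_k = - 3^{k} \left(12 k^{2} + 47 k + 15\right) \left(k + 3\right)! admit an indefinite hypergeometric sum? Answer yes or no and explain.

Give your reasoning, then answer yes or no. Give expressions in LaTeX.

Yes. s_k = - 3^{k} \left(4 k - 3\right) \left(k + 3\right)!.

Compute t_(k+1)/t_k: get 3*(12*k**3 + 119*k**2 + 358*k + 296)/(12*k**2 + 47*k + 15).
Take A(k)=3*k + 12, B(k)=1, C(k)=k**2 + 47*k/12 + 5/4.
Need (3*k + 12)·f(k+1) − (1)·f(k) = k**2 + 47*k/12 + 5/4.
Degrees (1,0,2) ⇒ d ≤ 1.
Solving with deg f ≤ 1: f(k) = (4*k - 3)/12.
Certificate R = B(k−1)f/C = (4*k - 3)/(12*k**2 + 47*k + 15) gives s_k = -3**k*(4*k - 3)*factorial(k + 3).
s_(k+1) − s_k = -3**k*(12*k**2 + 47*k + 15)*factorial(k + 3) = t_k.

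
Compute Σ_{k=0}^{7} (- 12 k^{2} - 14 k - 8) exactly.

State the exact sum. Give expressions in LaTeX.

Σ = -2136

Ratio r(k) = (6*k**2 + 19*k + 17)/(6*k**2 + 7*k + 4).
So A=1 and B=1, with C=k**2 + 7*k/6 + 2/3.
Key eq: (1)·f(k+1) = (1)·f(k) + (k**2 + 7*k/6 + 2/3).
From deg A=0, deg B=0, deg C=2: d=3.
Match coefficients ⇒ f(k) = k*(4*k**2 + k + 3)/12.
Certificate R = B(k−1)f/C = k*(4*k**2 + k + 3)/(2*(6*k**2 + 7*k + 4)) gives s_k = k*(-4*k**2 - k - 3).
Δs = -12*k**2 - 14*k - 8, as required.
Sum = s_(8) − s_(0); s_(8) = -2136, s_(0) = 0 ⇒ -2136.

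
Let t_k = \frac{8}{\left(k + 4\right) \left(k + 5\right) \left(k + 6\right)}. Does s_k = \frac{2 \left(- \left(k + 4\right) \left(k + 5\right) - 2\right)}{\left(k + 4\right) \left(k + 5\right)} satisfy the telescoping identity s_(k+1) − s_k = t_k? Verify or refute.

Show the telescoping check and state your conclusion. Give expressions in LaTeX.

valid; difference matches t_k

s_(k+1) = 2*(-(k + 5)*(k + 6) - 2)/((k + 5)*(k + 6))
s_(k+1) − s_k = 8/(k**3 + 15*k**2 + 74*k + 120)
(s_(k+1) − s_k) − t_k = 0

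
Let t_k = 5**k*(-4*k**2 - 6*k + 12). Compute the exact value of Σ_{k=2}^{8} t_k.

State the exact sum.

Σ = -134765650

Compute t_(k+1)/t_k: get 5*(2*k**2 + 7*k - 1)/(2*k**2 + 3*k - 6).
Gosper form: A/B · C(k+1)/C(k) with A=5, B=1, C=k**2 + 3*k/2 - 3.
Need (5)·f(k+1) − (1)·f(k) = k**2 + 3*k/2 - 3.
deg f ≤ 2 (via 0,0,2).
A polynomial solution: f(k) = (k**2 - k - 3)/4.
Then R = B(k−1)f/C = (k**2 - k - 3)/(2*(2*k**2 + 3*k - 6)), so s_k = R(k)·t_k = 5**k*(-k**2 + k + 3).
Verify: 5**k*(-4*k**2 - 6*k + 12) matches t_k.
Telescoping: Σ = s_(9) − s_(2) = -134765625 − (25) = -134765650.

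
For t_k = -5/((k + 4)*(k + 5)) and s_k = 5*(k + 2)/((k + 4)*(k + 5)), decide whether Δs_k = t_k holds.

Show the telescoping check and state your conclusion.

s_(k+1) = 5*(k + 3)/((k + 5)*(k + 6))
s_(k+1) − s_k = -5*k/(k**3 + 15*k**2 + 74*k + 120)
(s_(k+1) − s_k) − t_k = 30/(k**3 + 15*k**2 + 74*k + 120)

Invalid: residual 30/(k**3 + 15*k**2 + 74*k + 120) ≠ 0.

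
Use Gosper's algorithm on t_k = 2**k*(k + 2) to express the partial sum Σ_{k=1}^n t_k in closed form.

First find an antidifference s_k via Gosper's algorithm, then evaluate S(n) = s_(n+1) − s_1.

S(n) = 2*2**n*n + 2*2**n - 2

Compute t_(k+1)/t_k: get 2*(k + 3)/(k + 2).
Gosper form: A/B · C(k+1)/C(k) with A=2, B=1, C=k + 2.
Key eq: (2)·f(k+1) = (1)·f(k) + (k + 2).
From deg A=0, deg B=0, deg C=1: d=1.
Solving with deg f ≤ 1: f(k) = k.
Then R = B(k−1)f/C = k/(k + 2), so s_k = R(k)·t_k = 2**k*k.
Δs = 2**k*(k + 2), as required.
Σ_(k=1)^n t_k = s_(n+1) − s_(1) = (2**(n + 1)*(n + 1)) − (2), i.e. 2*2**n*n + 2*2**n - 2.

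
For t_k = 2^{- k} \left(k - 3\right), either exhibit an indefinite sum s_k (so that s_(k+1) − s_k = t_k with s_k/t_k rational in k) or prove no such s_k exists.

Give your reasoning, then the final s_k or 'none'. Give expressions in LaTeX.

s_k = 2^{1 - k} \left(2 - k\right)

The ratio is (k - 2)/(2*(k - 3)).
Factor: A=1/2; B=1; C=k - 3.
Solve (1/2)·f(k+1) − (1)·f(k) = k - 3.
deg f ≤ 1 (via 0,0,1).
Match coefficients ⇒ f(k) = -2*(k - 2).
Certificate R = B(k−1)f/C = -2*(k - 2)/(k - 3) gives s_k = 2**(1 - k)*(2 - k).
Δs = (k - 3)/2**k, as required.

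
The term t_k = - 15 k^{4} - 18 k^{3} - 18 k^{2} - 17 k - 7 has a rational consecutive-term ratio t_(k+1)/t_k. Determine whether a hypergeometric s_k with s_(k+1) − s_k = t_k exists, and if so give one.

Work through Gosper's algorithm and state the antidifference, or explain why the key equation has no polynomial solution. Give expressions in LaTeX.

s_k = k \left(- 3 k^{4} + 3 k^{3} - 2 k^{2} - 4 k - 1\right)

The ratio is (15*k**4 + 78*k**3 + 162*k**2 + 167*k + 75)/(15*k**4 + 18*k**3 + 18*k**2 + 17*k + 7).
Factor: A=1; B=1; C=k**4 + 6*k**3/5 + 6*k**2/5 + 17*k/15 + 7/15.
Need (1)·f(k+1) − (1)·f(k) = k**4 + 6*k**3/5 + 6*k**2/5 + 17*k/15 + 7/15.
Bound: deg f ≤ 5.
Solve for f: f(k) = k*(3*k**4 - 3*k**3 + 2*k**2 + 4*k + 1)/15 (degree 5 ≤ 5).
So s_k = (B(k−1)f/C)·t_k = (k*(3*k**4 - 3*k**3 + 2*k**2 + 4*k + 1)/(15*k**4 + 18*k**3 + 18*k**2 + 17*k + 7))·t_k = k*(-3*k**4 + 3*k**3 - 2*k**2 - 4*k - 1).
Check: Δs_k = -15*k**4 - 18*k**3 - 18*k**2 - 17*k - 7. ✓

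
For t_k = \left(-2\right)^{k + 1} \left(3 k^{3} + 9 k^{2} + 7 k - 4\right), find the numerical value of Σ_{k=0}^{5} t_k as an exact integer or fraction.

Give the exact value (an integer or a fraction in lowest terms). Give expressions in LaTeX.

r(k) = 2*(-3*k**3 - 18*k**2 - 34*k - 15)/(3*k**3 + 9*k**2 + 7*k - 4) after simplifying.
Gosper form: A/B · C(k+1)/C(k) with A=-2, B=1, C=k**3 + 3*k**2 + 7*k/3 - 4/3.
Set up (-2)·f(k+1) − (1)·f(k) − (k**3 + 3*k**2 + 7*k/3 - 4/3) = 0.
From deg A=0, deg B=0, deg C=3: d=3.
Match coefficients ⇒ f(k) = -(k**3 + k**2 - k - 2)/3.
Then R = B(k−1)f/C = -(k**3 + k**2 - k - 2)/(3*k**3 + 9*k**2 + 7*k - 4), so s_k = R(k)·t_k = (-2)**(k + 1)*(-k**3 - k**2 + k + 2).
Verify: (-2)**(k + 1)*(3*k**3 + 9*k**2 + 7*k - 4) matches t_k.
Telescoping: Σ = s_(6) − s_(0) = 31232 − (-4) = 31236.

Σ = 31236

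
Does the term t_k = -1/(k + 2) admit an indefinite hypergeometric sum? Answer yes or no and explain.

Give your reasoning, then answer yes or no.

Ratio r(k) = (k + 2)/(k + 3).
Gosper form: A/B · C(k+1)/C(k) with A=k + 2, B=k + 3, C=1.
f must satisfy (k + 2)·f(k+1) − (k + 2)·f(k) = 1.
Bound: deg f ≤ 0.
Put f(k) = c0: A·f(k+1) − B(k−1)·f(k) − C = -1; need -1 = 0 — inconsistent ⇒ no f, not summable.

No — key equation has no polynomial f.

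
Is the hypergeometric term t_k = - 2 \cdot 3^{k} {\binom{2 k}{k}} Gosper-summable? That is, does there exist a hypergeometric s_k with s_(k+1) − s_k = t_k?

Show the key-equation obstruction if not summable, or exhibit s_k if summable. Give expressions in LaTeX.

Step 1: r(k) = 6*(2*k + 1)/(k + 1).
Factor: A=12*k + 6; B=k + 1; C=1.
Key eq: (12*k + 6)·f(k+1) = (k)·f(k) + (1).
Bound: deg f ≤ -1.
deg f ≤ -1 is impossible — no certificate.

No. Not Gosper-summable.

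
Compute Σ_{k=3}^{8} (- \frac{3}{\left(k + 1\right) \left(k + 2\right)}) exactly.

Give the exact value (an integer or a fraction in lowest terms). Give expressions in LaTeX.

Σ = -9/20

Ratio r(k) = (k + 1)/(k + 3).
So A=k + 1 and B=k + 3, with C=1.
Solve (k + 1)·f(k+1) − (k + 2)·f(k) = 1.
d = 1 from the (1,1,0) case.
Solving with deg f ≤ 1: f(k) = k.
R(k) = B(k−1)·f(k)/C(k) = k*(k + 2); s_k = R·t_k = -3*k/(k + 1).
Δs = -3/(k**2 + 3*k + 2), as required.
Sum = s_(9) − s_(3); s_(9) = -27/10, s_(3) = -9/4 ⇒ -9/20.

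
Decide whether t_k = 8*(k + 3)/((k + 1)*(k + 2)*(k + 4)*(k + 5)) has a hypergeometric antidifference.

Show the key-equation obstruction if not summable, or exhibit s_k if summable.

Yes. s_k = k*(k + 5)/(k**2 + 5*k + 4).

r(k) = (k + 1)*(k + 4)**2/((k + 3)**2*(k + 6)) after simplifying.
Factor: A=k + 1; B=k + 6; C=k**2 + 6*k + 9.
Key eq: (k + 1)·f(k+1) = (k + 5)·f(k) + (k**2 + 6*k + 9).
From deg A=1, deg B=1, deg C=2: d=4.
Coefficient equations give f(k) = k*(k + 2)*(k + 3)*(k + 5)/8.
Certificate R = B(k−1)f/C = k*(k + 2)*(k + 5)**2/(8*(k + 3)) gives s_k = k*(k + 5)/(k**2 + 5*k + 4).
Δs = 8*(k + 3)/(k**4 + 12*k**3 + 49*k**2 + 78*k + 40), as required.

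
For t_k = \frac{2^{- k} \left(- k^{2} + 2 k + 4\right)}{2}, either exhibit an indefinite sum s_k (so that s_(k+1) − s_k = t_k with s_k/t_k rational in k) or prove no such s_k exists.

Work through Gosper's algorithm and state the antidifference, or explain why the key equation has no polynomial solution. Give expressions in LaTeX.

s_k = 2^{- k} \left(k^{2} - 3\right)

Ratio r(k) = (k**2 - 5)/(2*(k**2 - 2*k - 4)).
Normal form (A,B,C) = (1/2, 1, k**2 - 2*k - 4).
f must satisfy (1/2)·f(k+1) − (1)·f(k) = k**2 - 2*k - 4.
d = 2 from the (0,0,2) case.
A polynomial solution: f(k) = -2*(k**2 - 3).
Then R = B(k−1)f/C = -2*(k**2 - 3)/(k**2 - 2*k - 4), so s_k = R(k)·t_k = (k**2 - 3)/2**k.
Check: Δs_k = (-k**2 + 2*k + 4)/(2*2**k). ✓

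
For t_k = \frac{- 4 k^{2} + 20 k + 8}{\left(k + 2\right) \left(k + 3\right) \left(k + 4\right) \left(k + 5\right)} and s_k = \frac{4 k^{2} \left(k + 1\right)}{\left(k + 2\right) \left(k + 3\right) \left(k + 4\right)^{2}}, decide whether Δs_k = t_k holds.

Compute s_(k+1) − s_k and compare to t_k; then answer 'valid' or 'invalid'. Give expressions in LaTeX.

s_(k+1) = 4*(k + 1)**2*(k + 2)/((k + 3)*(k + 4)*(k + 5)**2)
s_(k+1) − s_k = 4*(k + 1)*(-k**2*(k + 5)**2 + (k + 1)*(k + 2)**2*(k + 4))/((k + 2)*(k + 3)*(k + 4)**2*(k + 5)**2)
(s_(k+1) − s_k) − t_k = 24*(k**3 + 2*k**2 - 11*k - 4)/(k**6 + 23*k**5 + 217*k**4 + 1073*k**3 + 2926*k**2 + 4160*k + 2400)

Invalid: residual \frac{24 \left(k^{3} + 2 k^{2} - 11 k - 4\right)}{k^{6} + 23 k^{5} + 217 k^{4} + 1073 k^{3} + 2926 k^{2} + 4160 k + 2400} ≠ 0.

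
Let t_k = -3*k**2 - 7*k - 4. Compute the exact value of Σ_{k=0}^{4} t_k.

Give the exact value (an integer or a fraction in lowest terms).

Σ = -180

t_(k+1)/t_k = (3*k**2 + 13*k + 14)/(3*k**2 + 7*k + 4).
Gosper form: A/B · C(k+1)/C(k) with A=1, B=1, C=k**2 + 7*k/3 + 4/3.
Solve (1)·f(k+1) − (1)·f(k) = k**2 + 7*k/3 + 4/3.
Degrees (0,0,2) ⇒ d ≤ 3.
A polynomial solution: f(k) = k*(k + 1)**2/3.
Get s_k = R·t_k = k*(-k**2 - 2*k - 1) with R(k) = B(k−1)f(k)/C(k) = k*(k + 1)/(3*k + 4).
s_(k+1) − s_k = -3*k**2 - 7*k - 4 = t_k.
Evaluate s at k=5 and k=0: -180 and 0; difference -180.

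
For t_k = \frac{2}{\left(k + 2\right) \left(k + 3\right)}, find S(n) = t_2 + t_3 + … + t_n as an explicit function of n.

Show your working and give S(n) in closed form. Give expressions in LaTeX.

The ratio is (k + 2)/(k + 4).
Gosper form: A/B · C(k+1)/C(k) with A=k + 2, B=k + 4, C=1.
Solve (k + 2)·f(k+1) − (k + 3)·f(k) = 1.
deg f ≤ 1 (via 1,1,0).
Match coefficients ⇒ f(k) = k/2.
Get s_k = R·t_k = k/(k + 2) with R(k) = B(k−1)f(k)/C(k) = k*(k + 3)/2.
s_(k+1) − s_k = 2/(k**2 + 5*k + 6) = t_k.
Evaluate: s_(n+1) = (n + 1)/(n + 3); subtract s_(2) = 1/2 ⇒ S(n) = (n - 1)/(2*(n + 3)).

S(n) = \frac{n - 1}{2 \left(n + 3\right)}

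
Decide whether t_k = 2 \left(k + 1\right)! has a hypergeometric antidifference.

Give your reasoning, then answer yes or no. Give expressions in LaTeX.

r(k) = k + 2 after simplifying.
A = k + 2, B = 1, C = 1.
Set up (k + 2)·f(k+1) − (1)·f(k) − (1) = 0.
deg f ≤ -1 (via 1,0,0).
Bound -1 < 0, so the key equation has no polynomial solution.

No — negative degree bound, so no certificate f.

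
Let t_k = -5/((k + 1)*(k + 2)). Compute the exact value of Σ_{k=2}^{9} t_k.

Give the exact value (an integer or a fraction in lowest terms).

Σ = -40/33

r(k) = (k + 1)/(k + 3) after simplifying.
Take A(k)=k + 1, B(k)=k + 3, C(k)=1.
f must satisfy (k + 1)·f(k+1) − (k + 2)·f(k) = 1.
From deg A=1, deg B=1, deg C=0: d=1.
Solve for f: f(k) = k (degree 1 ≤ 1).
So s_k = (B(k−1)f/C)·t_k = (k*(k + 2))·t_k = -5*k/(k + 1).
Δs = -5/(k**2 + 3*k + 2), as required.
Sum = s_(10) − s_(2); s_(10) = -50/11, s_(2) = -10/3 ⇒ -40/33.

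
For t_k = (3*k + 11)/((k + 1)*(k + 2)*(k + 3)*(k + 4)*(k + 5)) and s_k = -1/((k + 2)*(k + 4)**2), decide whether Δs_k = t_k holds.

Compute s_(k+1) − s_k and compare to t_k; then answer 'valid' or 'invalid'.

s_(k+1) = -1/((k + 3)*(k + 5)**2)
s_(k+1) − s_k = -1/((k + 3)*(k + 5)**2) + 1/((k + 2)*(k + 4)**2)
(s_(k+1) − s_k) − t_k = 3*(-4*k**2 - 31*k - 59)/(k**7 + 24*k**6 + 240*k**5 + 1290*k**4 + 3999*k**3 + 7086*k**2 + 6560*k + 2400)

Invalid: residual 3*(-4*k**2 - 31*k - 59)/(k**7 + 24*k**6 + 240*k**5 + 1290*k**4 + 3999*k**3 + 7086*k**2 + 6560*k + 2400) ≠ 0.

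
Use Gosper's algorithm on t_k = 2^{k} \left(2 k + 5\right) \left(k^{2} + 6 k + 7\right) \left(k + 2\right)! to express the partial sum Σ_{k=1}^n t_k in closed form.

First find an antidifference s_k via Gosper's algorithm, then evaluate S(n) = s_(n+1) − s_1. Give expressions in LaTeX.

Compute t_(k+1)/t_k: get 2*(k + 3)*(2*k + 7)*(6*k + (k + 1)**2 + 13)/((2*k + 5)*(k**2 + 6*k + 7)).
Gosper form: A/B · C(k+1)/C(k) with A=2*k + 6, B=1, C=k**3 + 17*k**2/2 + 22*k + 35/2.
Set up (2*k + 6)·f(k+1) − (1)·f(k) − (k**3 + 17*k**2/2 + 22*k + 35/2) = 0.
Bound: deg f ≤ 2.
Coefficient equations give f(k) = (k**2 + 4*k + 1)/2.
Certificate R = B(k−1)f/C = (k**2 + 4*k + 1)/((2*k + 5)*(k**2 + 6*k + 7)) gives s_k = 2**k*(k**2 + 4*k + 1)*factorial(k + 2).
Δs = 2**k*(2*k + 5)*(k**2 + 6*k + 7)*factorial(k + 2), as required.
Telescope: S(n) = s_(n+1) − s_(1) = 2**(n + 1)*(n**2 + 6*n + 6)*factorial(n + 3) − (72) = 2*2**n*n**2*factorial(n + 3) + 12*2**n*n*factorial(n + 3) + 12*2**n*factorial(n + 3) - 72.

S(n) = 2 \cdot 2^{n} n^{2} \left(n + 3\right)! + 12 \cdot 2^{n} n \left(n + 3\right)! + 12 \cdot 2^{n} \left(n + 3\right)! - 72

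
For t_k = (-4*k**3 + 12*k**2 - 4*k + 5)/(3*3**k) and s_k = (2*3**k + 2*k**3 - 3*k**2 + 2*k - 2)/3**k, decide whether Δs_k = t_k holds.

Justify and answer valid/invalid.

valid; difference matches t_k

s_(k+1) = (6*3**k + 2*k**3 + 3*k**2 + 2*k - 1)/(3*3**k)
s_(k+1) − s_k = (-4*k**3 + 12*k**2 - 4*k + 5)/(3*3**k)
(s_(k+1) − s_k) − t_k = 0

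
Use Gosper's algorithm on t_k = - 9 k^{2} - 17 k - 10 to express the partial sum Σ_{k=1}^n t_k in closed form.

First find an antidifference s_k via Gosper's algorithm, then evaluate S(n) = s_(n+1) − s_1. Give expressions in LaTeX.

r(k) = (9*k**2 + 35*k + 36)/(9*k**2 + 17*k + 10) after simplifying.
A = 1, B = 1, C = k**2 + 17*k/9 + 10/9.
Key eq: (1)·f(k+1) = (1)·f(k) + (k**2 + 17*k/9 + 10/9).
Degrees (0,0,2) ⇒ d ≤ 3.
Solving with deg f ≤ 3: f(k) = k*(3*k**2 + 4*k + 3)/9.
Then R = B(k−1)f/C = k*(3*k**2 + 4*k + 3)/(9*k**2 + 17*k + 10), so s_k = R(k)·t_k = k*(-3*k**2 - 4*k - 3).
s_(k+1) − s_k = -9*k**2 - 17*k - 10 = t_k.
Σ_(k=1)^n t_k = s_(n+1) − s_(1) = (-3*n**3 - 13*n**2 - 20*n - 10) − (-10), i.e. n*(-3*n**2 - 13*n - 20).

S(n) = n \left(- 3 n^{2} - 13 n - 20\right)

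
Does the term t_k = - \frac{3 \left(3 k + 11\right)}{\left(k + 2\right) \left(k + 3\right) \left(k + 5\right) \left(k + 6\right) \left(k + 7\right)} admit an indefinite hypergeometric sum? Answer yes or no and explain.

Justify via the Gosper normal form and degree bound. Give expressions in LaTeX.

The ratio is (k + 2)*(k + 5)*(3*k + 14)/((k + 4)*(k + 8)*(3*k + 11)).
Take A(k)=k + 2, B(k)=k + 8, C(k)=k**2 + 23*k/3 + 44/3.
Need (k + 2)·f(k+1) − (k + 7)·f(k) = k**2 + 23*k/3 + 44/3.
Bound: deg f ≤ 5.
Solving with deg f ≤ 5: f(k) = k*(k + 3)*(k + 4)*(k**2 + 13*k + 52)/180.
R(k) = B(k−1)·f(k)/C(k) = k*(k + 3)*(k + 7)*(k**2 + 13*k + 52)/(60*(3*k + 11)); s_k = R·t_k = k*(-k**2 - 13*k - 52)/(20*(k**3 + 13*k**2 + 52*k + 60)).
Verify: 3*(-3*k - 11)/(k**5 + 23*k**4 + 203*k**3 + 853*k**2 + 1692*k + 1260) matches t_k.

Yes. s_k = \frac{k \left(- k^{2} - 13 k - 52\right)}{20 \left(k^{3} + 13 k^{2} + 52 k + 60\right)}.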